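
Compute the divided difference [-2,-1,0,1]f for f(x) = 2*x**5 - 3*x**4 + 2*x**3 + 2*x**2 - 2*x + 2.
18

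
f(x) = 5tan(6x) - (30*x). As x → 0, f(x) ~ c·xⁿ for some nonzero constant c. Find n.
3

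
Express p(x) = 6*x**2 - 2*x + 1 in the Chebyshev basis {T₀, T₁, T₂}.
(4)T₀ + (-2)T₁ + (3)T₂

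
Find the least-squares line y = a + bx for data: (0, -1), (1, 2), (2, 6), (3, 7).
a = -7/10, b = 14/5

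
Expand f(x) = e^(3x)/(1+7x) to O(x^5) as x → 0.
1 - 4*x + 65*x**2/2 - 223*x**3 + 12515*x**4/8 + O(x**5)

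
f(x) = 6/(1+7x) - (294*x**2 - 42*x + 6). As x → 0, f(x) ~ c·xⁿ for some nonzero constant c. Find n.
3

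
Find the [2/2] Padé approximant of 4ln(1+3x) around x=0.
6*x*(3*x + 2)/(3*x**2/2 + 3*x + 1)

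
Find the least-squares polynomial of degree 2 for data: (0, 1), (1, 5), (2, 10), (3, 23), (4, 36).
39/35 + (48/35)x + (13/7)x²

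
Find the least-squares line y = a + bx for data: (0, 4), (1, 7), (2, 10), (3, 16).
a = 17/5, b = 39/10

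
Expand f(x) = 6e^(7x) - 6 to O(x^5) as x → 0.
42*x + 147*x**2 + 343*x**3 + 2401*x**4/4 + O(x**5)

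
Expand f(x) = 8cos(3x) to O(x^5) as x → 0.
8 - 36*x**2 + 27*x**4 + O(x**5)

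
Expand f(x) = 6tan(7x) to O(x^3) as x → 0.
42*x + O(x**3)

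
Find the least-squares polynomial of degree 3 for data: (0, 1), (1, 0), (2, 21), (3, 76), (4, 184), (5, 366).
83/126 + (-2321/756)x + (34/63)x² + (317/108)x³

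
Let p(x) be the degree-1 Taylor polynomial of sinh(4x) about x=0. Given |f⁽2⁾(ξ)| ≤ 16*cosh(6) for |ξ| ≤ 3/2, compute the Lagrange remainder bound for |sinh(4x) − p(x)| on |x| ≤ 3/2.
18*cosh(6)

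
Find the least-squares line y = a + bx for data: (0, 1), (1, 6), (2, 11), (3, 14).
a = 7/5, b = 22/5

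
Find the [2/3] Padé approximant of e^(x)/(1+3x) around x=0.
(157*x**2/1820 + 46*x/91 + 1)/(661*x**3/2730 - 2553*x**2/1820 + 228*x/91 + 1)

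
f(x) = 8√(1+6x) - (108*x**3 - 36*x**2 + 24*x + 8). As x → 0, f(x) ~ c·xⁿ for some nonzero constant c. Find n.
4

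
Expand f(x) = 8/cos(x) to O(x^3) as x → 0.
8 + 4*x**2 + O(x**3)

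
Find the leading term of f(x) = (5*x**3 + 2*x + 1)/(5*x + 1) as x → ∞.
x**2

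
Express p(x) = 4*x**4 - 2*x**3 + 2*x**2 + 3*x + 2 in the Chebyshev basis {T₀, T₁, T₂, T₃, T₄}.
(9/2)T₀ + (3/2)T₁ + (3)T₂ + (-1/2)T₃ + (1/2)T₄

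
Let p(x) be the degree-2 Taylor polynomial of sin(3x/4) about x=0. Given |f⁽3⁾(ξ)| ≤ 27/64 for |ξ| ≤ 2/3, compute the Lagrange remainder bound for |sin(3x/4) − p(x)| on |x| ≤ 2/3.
1/48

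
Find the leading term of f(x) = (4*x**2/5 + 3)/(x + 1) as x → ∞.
4*x/5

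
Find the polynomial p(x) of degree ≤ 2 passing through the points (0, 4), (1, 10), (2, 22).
3*x**2 + 3*x + 4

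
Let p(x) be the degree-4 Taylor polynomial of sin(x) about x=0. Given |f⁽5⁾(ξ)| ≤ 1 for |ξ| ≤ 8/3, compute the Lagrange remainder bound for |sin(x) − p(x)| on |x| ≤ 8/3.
4096/3645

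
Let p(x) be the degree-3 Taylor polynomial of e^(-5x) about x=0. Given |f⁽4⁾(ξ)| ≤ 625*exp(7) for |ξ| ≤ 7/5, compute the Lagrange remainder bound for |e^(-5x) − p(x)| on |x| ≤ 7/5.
2401*exp(7)/24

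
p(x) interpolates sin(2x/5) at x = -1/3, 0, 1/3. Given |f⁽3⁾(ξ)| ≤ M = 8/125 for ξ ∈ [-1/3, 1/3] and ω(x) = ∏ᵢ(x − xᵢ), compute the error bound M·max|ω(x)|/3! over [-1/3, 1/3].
8*sqrt(3)/91125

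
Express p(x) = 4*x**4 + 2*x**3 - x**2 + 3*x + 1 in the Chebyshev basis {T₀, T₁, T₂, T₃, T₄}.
(2)T₀ + (9/2)T₁ + (3/2)T₂ + (1/2)T₃ + (1/2)T₄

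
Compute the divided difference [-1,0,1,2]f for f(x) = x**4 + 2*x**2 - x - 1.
2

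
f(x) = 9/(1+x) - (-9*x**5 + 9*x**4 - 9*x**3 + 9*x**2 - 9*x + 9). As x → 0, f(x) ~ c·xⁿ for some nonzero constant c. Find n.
6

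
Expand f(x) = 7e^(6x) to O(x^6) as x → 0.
7 + 42*x + 126*x**2 + 252*x**3 + 378*x**4 + 2268*x**5/5 + O(x**6)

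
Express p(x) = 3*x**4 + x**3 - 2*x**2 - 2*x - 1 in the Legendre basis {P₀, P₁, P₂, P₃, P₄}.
(-16/15)P₀ + (-7/5)P₁ + (8/21)P₂ + (2/5)P₃ + (24/35)P₄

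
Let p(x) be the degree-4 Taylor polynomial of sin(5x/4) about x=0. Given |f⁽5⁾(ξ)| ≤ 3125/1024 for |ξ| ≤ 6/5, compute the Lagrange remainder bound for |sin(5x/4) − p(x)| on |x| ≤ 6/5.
81/1280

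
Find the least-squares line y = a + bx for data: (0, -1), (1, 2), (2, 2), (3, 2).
a = -1/10, b = 9/10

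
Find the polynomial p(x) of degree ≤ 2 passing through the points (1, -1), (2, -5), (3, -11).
-x**2 - x + 1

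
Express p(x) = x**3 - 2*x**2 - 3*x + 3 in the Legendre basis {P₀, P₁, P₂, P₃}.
(7/3)P₀ + (-12/5)P₁ + (-4/3)P₂ + (2/5)P₃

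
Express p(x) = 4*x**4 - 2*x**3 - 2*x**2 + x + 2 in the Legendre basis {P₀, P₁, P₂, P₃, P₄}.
(32/15)P₀ + (-1/5)P₁ + (20/21)P₂ + (-4/5)P₃ + (32/35)P₄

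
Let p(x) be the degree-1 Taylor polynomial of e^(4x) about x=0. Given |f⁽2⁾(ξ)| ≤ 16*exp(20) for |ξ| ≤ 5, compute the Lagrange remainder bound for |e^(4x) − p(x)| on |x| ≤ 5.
200*exp(20)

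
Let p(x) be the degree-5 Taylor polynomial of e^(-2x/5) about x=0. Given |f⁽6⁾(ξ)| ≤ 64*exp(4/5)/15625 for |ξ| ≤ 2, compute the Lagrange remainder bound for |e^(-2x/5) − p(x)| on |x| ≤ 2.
256*exp(4/5)/703125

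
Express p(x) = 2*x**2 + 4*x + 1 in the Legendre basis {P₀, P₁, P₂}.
(5/3)P₀ + (4)P₁ + (4/3)P₂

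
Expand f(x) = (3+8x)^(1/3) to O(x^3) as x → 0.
3**(1/3) + 8*3**(1/3)*x/9 - 64*3**(1/3)*x**2/81 + O(x**3)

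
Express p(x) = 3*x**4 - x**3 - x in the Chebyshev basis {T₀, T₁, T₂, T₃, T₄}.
(9/8)T₀ + (-7/4)T₁ + (3/2)T₂ + (-1/4)T₃ + (3/8)T₄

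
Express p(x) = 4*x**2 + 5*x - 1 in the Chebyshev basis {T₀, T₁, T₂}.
T₀ + (5)T₁ + (2)T₂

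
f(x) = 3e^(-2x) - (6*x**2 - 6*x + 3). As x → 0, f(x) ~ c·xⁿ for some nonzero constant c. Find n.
3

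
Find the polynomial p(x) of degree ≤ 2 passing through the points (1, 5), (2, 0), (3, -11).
-3*x**2 + 4*x + 4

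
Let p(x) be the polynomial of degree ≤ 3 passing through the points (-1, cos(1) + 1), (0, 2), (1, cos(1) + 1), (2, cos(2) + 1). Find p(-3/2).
-19/16 - 5*cos(2)/16 + 7*cos(1)/2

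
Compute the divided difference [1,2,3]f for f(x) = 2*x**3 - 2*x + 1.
12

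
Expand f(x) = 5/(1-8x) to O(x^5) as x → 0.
5 + 40*x + 320*x**2 + 2560*x**3 + 20480*x**4 + O(x**5)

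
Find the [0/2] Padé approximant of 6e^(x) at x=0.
6/(x**2/2 - x + 1)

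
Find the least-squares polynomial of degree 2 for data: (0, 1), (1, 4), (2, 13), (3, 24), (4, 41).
31/35 + (10/7)x + (15/7)x²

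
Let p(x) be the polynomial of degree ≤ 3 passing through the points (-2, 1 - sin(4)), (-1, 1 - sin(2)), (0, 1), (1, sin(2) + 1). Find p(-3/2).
-7*sin(2)/8 - 5*sin(4)/16 + 1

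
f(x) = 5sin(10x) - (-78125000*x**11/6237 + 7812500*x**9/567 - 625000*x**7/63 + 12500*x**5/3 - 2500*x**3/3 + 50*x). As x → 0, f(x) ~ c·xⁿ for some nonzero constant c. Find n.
13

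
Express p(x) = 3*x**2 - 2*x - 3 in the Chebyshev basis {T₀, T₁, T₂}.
(-3/2)T₀ + (-2)T₁ + (3/2)T₂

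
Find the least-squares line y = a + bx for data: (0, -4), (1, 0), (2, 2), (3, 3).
a = -16/5, b = 23/10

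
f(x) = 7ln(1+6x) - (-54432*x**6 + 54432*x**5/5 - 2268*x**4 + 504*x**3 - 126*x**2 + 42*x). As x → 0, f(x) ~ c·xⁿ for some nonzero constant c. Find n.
7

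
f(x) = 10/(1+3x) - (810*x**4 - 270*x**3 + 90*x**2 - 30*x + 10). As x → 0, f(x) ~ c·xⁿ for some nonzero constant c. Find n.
5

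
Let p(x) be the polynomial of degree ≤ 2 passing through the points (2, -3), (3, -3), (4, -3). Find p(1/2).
-3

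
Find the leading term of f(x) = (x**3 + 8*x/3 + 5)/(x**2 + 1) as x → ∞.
x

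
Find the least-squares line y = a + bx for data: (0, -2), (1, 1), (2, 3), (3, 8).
a = -23/10, b = 16/5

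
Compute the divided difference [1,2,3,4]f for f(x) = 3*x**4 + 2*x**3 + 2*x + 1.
32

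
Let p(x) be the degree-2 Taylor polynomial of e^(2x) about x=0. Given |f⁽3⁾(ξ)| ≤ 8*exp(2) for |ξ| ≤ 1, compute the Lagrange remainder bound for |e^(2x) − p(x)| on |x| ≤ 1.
4*exp(2)/3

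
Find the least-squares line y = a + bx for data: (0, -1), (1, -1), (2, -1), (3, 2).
a = -8/5, b = 9/10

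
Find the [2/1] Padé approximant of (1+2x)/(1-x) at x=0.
(2*x + 1)/(1 - x)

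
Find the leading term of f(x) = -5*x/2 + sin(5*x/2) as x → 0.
-125*x**3/48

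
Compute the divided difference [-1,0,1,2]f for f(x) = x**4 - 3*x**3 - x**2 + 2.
-1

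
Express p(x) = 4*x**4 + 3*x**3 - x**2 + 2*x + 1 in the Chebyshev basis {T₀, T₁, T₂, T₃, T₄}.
(2)T₀ + (17/4)T₁ + (3/2)T₂ + (3/4)T₃ + (1/2)T₄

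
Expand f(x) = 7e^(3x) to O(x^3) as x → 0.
7 + 21*x + 63*x**2/2 + O(x**3)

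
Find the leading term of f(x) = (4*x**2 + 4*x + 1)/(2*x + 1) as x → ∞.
2*x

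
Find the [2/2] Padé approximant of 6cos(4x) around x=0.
(6 - 40*x**2)/(4*x**2/3 + 1)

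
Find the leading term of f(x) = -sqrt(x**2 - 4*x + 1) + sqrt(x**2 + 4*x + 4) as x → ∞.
4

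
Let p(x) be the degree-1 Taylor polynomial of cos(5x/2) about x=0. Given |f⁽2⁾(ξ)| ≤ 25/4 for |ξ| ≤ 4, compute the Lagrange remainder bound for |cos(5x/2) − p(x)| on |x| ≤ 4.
50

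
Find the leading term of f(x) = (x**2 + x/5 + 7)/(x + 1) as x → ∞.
x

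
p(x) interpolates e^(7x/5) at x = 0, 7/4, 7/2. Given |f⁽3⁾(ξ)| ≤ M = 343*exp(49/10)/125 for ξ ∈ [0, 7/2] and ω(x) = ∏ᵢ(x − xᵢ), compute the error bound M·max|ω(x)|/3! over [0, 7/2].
117649*sqrt(3)*exp(49/10)/216000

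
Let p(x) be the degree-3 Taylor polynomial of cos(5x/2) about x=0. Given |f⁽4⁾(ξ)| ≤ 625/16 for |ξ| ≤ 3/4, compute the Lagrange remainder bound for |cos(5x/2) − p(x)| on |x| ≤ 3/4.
16875/32768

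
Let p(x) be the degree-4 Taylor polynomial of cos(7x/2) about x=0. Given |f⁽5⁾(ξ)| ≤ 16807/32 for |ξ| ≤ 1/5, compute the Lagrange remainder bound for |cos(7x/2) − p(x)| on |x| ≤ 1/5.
16807/12000000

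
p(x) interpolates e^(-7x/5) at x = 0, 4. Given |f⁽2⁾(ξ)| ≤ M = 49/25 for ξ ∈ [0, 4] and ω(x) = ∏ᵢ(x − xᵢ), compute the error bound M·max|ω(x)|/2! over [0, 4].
98/25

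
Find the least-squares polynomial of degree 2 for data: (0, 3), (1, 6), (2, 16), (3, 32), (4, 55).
104/35 + (-1/7)x + (23/7)x²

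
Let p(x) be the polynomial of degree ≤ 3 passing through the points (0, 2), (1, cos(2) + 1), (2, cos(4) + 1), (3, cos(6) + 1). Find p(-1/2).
21*cos(4)/16 - 5*cos(6)/16 - 35*cos(2)/16 + 51/16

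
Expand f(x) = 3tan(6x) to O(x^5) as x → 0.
18*x + 216*x**3 + O(x**5)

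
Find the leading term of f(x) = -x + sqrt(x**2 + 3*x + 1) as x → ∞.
3/2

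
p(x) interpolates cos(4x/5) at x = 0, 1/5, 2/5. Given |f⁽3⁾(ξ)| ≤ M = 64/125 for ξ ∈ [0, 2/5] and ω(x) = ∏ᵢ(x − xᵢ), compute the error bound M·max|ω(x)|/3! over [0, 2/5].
64*sqrt(3)/421875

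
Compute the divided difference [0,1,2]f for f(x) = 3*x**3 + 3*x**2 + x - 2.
12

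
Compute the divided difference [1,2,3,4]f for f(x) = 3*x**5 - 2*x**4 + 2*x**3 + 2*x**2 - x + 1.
177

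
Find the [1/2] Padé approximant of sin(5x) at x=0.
5*x/(25*x**2/6 + 1)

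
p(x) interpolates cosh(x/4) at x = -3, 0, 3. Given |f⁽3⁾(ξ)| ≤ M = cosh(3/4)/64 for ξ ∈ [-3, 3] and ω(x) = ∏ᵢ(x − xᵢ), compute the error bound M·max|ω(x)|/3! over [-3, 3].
sqrt(3)*cosh(3/4)/64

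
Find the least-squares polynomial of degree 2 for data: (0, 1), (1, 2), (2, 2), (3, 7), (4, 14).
10/7 + (-123/70)x + (17/14)x²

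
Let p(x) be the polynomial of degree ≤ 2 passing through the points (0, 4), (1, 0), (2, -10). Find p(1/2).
11/4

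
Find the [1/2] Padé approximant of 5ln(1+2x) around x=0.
10*x/(-x**2/3 + x + 1)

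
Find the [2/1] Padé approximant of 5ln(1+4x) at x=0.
20*x*(2*x + 3)/(3*(8*x/3 + 1))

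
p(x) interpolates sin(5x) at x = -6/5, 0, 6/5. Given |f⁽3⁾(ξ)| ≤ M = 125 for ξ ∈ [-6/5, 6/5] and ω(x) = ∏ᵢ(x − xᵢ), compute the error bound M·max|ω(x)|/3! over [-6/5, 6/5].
8*sqrt(3)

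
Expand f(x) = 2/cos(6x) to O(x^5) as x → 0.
2 + 36*x**2 + 540*x**4 + O(x**5)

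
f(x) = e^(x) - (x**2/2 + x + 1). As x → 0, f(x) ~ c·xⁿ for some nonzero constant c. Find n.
3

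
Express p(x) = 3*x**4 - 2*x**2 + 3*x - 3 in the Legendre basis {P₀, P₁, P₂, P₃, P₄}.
(-46/15)P₀ + (3)P₁ + (8/21)P₂ + (24/35)P₄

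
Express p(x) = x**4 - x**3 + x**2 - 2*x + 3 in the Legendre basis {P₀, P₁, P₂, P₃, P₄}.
(53/15)P₀ + (-13/5)P₁ + (26/21)P₂ + (-2/5)P₃ + (8/35)P₄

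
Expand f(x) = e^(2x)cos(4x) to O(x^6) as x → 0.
1 + 2*x - 6*x**2 - 44*x**3/3 - 14*x**4/3 + 164*x**5/15 + O(x**6)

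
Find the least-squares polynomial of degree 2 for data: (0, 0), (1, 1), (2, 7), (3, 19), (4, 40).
13/35 + (-117/35)x + (23/7)x²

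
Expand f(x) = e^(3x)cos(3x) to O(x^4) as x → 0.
1 + 3*x - 9*x**3 + O(x**4)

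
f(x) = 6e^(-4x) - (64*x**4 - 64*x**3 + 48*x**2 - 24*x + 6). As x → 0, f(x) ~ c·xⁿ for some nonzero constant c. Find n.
5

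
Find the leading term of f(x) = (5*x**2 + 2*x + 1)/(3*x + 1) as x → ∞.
5*x/3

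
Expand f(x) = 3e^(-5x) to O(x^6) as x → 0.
3 - 15*x + 75*x**2/2 - 125*x**3/2 + 625*x**4/8 - 625*x**5/8 + O(x**6)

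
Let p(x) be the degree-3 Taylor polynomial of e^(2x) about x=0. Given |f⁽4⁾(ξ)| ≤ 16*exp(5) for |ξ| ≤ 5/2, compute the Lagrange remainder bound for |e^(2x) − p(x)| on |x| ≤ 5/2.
625*exp(5)/24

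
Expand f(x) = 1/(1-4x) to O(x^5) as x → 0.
1 + 4*x + 16*x**2 + 64*x**3 + 256*x**4 + O(x**5)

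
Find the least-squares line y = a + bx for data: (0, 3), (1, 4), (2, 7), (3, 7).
a = 3, b = 3/2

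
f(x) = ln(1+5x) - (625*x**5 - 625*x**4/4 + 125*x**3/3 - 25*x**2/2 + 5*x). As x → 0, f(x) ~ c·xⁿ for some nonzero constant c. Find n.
6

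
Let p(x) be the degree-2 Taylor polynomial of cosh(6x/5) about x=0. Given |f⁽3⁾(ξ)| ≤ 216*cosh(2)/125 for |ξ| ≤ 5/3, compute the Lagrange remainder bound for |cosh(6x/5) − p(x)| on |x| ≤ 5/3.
4*cosh(2)/3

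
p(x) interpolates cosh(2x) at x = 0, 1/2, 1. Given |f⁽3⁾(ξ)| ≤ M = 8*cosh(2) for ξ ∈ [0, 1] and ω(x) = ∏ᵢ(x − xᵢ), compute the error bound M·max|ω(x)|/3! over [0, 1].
sqrt(3)*cosh(2)/27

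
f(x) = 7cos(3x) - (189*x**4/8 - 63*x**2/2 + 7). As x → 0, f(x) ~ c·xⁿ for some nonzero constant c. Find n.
6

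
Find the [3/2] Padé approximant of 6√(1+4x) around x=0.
(12*x**3 + 54*x**2 + 36*x + 6)/(3*x**2 + 4*x + 1)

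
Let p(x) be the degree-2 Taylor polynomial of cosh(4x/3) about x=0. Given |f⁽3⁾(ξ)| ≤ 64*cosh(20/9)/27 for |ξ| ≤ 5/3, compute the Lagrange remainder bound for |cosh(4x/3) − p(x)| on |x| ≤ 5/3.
4000*cosh(20/9)/2187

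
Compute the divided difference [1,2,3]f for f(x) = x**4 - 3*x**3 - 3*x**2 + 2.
4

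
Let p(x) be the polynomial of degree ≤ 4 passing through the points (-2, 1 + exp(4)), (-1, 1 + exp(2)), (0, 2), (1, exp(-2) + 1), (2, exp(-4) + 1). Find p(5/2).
(-420*exp(2) + 315 + (-180*exp(2) + 506 + 35*exp(4))*exp(4))*exp(-4)/128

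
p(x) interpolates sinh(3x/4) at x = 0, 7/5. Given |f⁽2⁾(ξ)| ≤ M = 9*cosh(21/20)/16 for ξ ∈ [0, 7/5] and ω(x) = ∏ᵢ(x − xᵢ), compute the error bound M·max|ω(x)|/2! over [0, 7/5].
441*cosh(21/20)/3200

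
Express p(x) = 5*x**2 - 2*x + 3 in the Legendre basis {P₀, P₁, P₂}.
(14/3)P₀ + (-2)P₁ + (10/3)P₂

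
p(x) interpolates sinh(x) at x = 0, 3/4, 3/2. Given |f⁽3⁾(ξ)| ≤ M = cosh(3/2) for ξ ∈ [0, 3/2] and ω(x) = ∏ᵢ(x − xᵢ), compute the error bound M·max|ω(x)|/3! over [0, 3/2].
sqrt(3)*cosh(3/2)/64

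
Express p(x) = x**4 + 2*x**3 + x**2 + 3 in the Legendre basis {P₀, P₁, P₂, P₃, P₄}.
(53/15)P₀ + (6/5)P₁ + (26/21)P₂ + (4/5)P₃ + (8/35)P₄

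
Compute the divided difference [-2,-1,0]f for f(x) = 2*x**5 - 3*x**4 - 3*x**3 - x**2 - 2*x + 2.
-43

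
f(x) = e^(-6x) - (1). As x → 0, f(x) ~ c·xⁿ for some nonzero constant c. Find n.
1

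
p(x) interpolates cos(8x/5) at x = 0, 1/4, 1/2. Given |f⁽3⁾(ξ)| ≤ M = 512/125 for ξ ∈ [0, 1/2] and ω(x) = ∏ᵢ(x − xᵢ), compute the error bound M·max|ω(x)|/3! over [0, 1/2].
8*sqrt(3)/3375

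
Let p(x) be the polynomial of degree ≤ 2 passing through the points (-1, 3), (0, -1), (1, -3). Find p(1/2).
-9/4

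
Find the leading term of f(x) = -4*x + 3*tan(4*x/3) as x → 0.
64*x**3/27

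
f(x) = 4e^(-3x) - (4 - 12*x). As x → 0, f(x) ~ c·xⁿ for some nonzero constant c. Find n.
2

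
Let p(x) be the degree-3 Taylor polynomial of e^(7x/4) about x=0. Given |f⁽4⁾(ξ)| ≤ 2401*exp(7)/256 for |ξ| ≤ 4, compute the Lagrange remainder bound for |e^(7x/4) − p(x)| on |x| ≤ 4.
2401*exp(7)/24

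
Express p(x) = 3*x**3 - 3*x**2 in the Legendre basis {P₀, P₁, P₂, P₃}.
-P₀ + (9/5)P₁ + (-2)P₂ + (6/5)P₃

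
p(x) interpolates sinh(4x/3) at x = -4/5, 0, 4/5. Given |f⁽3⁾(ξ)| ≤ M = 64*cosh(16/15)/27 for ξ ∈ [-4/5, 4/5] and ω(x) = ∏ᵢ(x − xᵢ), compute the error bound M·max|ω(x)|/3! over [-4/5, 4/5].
4096*sqrt(3)*cosh(16/15)/91125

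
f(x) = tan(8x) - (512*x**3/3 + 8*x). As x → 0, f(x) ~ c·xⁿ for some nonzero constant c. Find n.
5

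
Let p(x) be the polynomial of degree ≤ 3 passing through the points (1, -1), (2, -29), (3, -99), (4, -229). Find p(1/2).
23/8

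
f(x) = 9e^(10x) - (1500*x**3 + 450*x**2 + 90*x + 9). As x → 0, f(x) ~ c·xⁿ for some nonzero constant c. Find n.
4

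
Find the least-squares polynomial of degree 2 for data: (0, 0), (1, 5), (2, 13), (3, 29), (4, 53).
4/7 + (-1/7)x + (23/7)x²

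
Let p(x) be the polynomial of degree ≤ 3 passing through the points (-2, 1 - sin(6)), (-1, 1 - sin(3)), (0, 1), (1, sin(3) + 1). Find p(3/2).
5*sin(6)/16 + 7*sin(3)/8 + 1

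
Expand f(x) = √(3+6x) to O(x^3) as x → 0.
sqrt(3) + sqrt(3)*x - sqrt(3)*x**2/2 + O(x**3)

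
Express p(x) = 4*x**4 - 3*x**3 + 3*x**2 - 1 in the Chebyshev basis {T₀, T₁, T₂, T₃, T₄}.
(2)T₀ + (-9/4)T₁ + (7/2)T₂ + (-3/4)T₃ + (1/2)T₄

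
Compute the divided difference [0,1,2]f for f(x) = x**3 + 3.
3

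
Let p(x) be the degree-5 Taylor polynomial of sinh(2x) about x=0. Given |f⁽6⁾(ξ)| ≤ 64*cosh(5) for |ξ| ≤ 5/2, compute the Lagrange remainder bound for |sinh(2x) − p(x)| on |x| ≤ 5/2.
3125*cosh(5)/144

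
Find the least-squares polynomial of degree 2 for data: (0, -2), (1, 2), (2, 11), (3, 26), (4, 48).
-9/5 + (2/5)x + (3)x²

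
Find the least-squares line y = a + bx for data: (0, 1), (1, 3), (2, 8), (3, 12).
a = 3/10, b = 19/5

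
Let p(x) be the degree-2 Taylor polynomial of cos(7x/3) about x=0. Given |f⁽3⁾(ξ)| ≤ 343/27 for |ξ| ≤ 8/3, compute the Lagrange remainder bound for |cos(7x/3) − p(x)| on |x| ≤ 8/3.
87808/2187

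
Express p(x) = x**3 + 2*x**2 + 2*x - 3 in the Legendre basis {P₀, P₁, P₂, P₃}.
(-7/3)P₀ + (13/5)P₁ + (4/3)P₂ + (2/5)P₃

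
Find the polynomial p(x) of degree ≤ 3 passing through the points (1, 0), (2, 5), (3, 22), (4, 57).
x**3 - 2*x + 1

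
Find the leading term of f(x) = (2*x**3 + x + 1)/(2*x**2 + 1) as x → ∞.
x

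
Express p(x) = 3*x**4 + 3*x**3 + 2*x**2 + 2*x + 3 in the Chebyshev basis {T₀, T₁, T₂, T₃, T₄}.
(41/8)T₀ + (17/4)T₁ + (5/2)T₂ + (3/4)T₃ + (3/8)T₄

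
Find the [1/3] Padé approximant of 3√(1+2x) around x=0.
(21*x/4 + 3)/(x**3/8 - x**2/4 + 3*x/4 + 1)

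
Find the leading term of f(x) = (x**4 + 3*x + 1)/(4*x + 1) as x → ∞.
x**3/4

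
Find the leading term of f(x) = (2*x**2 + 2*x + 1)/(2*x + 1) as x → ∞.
x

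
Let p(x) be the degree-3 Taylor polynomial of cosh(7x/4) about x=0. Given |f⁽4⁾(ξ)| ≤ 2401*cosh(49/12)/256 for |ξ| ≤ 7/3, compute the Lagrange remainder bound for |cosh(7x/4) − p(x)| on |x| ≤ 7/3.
5764801*cosh(49/12)/497664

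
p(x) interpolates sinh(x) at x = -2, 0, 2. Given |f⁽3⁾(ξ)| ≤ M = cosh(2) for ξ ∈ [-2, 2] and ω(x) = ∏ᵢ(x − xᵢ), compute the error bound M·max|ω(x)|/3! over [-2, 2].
8*sqrt(3)*cosh(2)/27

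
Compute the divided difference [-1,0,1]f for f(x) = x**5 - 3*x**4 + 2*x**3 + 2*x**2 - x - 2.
-1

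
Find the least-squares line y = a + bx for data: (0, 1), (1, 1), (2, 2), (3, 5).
a = 3/10, b = 13/10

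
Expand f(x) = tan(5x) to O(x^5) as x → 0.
5*x + 125*x**3/3 + O(x**5)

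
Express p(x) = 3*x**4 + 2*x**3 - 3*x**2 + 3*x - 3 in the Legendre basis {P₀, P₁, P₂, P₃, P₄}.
(-17/5)P₀ + (21/5)P₁ + (-2/7)P₂ + (4/5)P₃ + (24/35)P₄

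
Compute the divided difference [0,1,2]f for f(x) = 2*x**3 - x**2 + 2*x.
5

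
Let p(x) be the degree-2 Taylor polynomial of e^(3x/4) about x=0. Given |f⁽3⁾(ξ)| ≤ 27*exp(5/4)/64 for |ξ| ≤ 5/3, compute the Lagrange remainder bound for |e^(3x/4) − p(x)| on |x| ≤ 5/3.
125*exp(5/4)/384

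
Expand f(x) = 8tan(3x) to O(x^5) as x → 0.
24*x + 72*x**3 + O(x**5)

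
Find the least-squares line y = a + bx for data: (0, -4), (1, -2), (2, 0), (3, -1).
a = -17/5, b = 11/10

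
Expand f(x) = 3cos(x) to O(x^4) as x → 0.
3 - 3*x**2/2 + O(x**4)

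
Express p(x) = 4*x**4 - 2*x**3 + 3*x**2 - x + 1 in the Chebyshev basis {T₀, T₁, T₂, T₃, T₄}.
(4)T₀ + (-5/2)T₁ + (7/2)T₂ + (-1/2)T₃ + (1/2)T₄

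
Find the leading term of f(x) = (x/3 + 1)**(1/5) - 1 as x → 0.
x/15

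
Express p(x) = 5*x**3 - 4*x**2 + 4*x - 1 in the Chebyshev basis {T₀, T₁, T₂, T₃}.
(-3)T₀ + (31/4)T₁ + (-2)T₂ + (5/4)T₃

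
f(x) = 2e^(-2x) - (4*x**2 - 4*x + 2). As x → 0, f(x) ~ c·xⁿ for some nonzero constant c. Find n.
3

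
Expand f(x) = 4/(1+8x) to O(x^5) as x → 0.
4 - 32*x + 256*x**2 - 2048*x**3 + 16384*x**4 + O(x**5)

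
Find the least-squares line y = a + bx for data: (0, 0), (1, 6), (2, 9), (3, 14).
a = 1/2, b = 9/2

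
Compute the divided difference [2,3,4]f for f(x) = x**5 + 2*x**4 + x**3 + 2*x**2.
406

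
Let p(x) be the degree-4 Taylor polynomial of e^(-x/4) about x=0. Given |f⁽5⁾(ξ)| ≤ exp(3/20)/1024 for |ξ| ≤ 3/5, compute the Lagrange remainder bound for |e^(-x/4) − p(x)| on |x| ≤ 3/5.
81*exp(3/20)/128000000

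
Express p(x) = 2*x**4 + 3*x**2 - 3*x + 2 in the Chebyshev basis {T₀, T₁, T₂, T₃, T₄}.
(17/4)T₀ + (-3)T₁ + (5/2)T₂ + (1/4)T₄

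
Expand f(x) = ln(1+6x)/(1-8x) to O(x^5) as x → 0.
6*x + 30*x**2 + 312*x**3 + 2172*x**4 + O(x**5)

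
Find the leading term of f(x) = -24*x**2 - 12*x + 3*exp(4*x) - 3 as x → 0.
32*x**3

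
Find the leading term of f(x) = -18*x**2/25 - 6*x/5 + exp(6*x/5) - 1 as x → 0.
36*x**3/125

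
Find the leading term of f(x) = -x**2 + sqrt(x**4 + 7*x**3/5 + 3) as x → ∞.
7*x/10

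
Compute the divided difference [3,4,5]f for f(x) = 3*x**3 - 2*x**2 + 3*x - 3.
34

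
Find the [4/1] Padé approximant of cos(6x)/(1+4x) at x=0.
(54*x**4 - 18*x**2 + 1)/(4*x + 1)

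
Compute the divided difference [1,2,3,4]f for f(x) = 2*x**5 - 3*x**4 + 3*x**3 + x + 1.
103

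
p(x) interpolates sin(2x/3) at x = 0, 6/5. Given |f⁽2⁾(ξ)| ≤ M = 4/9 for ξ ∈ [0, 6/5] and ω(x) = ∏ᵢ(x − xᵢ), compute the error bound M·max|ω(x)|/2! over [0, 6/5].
2/25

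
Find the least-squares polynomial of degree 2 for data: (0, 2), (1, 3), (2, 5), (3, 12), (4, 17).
13/7 + (13/70)x + (13/14)x²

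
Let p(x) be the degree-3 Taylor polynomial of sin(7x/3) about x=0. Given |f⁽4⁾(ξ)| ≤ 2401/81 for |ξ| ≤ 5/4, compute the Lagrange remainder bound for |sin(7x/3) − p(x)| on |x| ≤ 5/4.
1500625/497664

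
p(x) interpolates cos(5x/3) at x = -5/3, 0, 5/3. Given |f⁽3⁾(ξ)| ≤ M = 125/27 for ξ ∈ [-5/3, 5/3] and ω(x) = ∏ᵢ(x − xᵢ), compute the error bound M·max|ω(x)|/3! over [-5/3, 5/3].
15625*sqrt(3)/19683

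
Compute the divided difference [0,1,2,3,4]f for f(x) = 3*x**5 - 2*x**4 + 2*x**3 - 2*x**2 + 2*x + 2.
28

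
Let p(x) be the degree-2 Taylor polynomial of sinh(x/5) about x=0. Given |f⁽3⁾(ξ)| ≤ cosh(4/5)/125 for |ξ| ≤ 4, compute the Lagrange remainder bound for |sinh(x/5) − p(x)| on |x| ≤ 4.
32*cosh(4/5)/375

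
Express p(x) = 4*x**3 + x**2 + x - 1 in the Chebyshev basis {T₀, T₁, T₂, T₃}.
(-1/2)T₀ + (4)T₁ + (1/2)T₂ + T₃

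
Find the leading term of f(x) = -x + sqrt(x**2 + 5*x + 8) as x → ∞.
5/2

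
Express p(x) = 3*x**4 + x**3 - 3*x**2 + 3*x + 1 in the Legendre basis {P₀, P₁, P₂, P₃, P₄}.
(3/5)P₀ + (18/5)P₁ + (-2/7)P₂ + (2/5)P₃ + (24/35)P₄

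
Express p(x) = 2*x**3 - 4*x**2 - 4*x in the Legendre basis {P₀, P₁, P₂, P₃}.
(-4/3)P₀ + (-14/5)P₁ + (-8/3)P₂ + (4/5)P₃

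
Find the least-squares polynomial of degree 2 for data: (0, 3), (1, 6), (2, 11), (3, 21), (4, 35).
114/35 + (13/70)x + (27/14)x²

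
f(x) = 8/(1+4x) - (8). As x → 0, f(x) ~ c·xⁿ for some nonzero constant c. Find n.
1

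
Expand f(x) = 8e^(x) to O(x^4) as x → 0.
8 + 8*x + 4*x**2 + 4*x**3/3 + O(x**4)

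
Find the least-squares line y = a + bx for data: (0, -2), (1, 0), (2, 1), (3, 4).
a = -21/10, b = 19/10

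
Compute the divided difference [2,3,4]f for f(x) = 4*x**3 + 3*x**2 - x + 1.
39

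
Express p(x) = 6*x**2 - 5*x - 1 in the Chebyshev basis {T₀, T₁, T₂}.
(2)T₀ + (-5)T₁ + (3)T₂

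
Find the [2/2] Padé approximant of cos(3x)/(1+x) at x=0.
(-99*x**2/28 - 3*x/14 + 1)/(3*x**2/4 + 11*x/14 + 1)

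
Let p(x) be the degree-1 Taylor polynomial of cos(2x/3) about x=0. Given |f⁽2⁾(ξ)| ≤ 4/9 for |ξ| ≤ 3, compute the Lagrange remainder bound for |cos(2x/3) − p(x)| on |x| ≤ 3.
2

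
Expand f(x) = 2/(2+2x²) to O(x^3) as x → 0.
1 - x**2 + O(x**3)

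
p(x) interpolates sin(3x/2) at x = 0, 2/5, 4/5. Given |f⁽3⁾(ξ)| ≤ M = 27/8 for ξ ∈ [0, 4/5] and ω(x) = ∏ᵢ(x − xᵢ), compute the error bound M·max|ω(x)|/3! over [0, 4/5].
sqrt(3)/125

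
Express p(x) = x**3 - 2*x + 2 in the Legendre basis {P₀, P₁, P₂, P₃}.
(2)P₀ + (-7/5)P₁ + (2/5)P₃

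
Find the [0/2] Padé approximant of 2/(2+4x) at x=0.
1/(2*x + 1)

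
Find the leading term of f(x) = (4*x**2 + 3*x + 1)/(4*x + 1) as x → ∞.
x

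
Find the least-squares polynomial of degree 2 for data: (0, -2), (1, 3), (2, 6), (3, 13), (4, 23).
-7/5 + (2)x + x²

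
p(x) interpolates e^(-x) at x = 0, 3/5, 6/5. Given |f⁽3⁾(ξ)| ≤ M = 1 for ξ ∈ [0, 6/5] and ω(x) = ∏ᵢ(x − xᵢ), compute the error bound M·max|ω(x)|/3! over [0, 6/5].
sqrt(3)/125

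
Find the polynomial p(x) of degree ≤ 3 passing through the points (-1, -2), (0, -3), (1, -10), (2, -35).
-2*x**3 - 3*x**2 - 2*x - 3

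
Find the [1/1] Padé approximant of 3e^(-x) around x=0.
(3 - 3*x/2)/(x/2 + 1)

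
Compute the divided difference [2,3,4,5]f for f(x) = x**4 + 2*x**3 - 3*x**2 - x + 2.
16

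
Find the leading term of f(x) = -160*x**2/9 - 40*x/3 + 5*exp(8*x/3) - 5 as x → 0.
1280*x**3/81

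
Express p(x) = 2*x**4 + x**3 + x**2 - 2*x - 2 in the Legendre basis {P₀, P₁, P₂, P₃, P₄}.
(-19/15)P₀ + (-7/5)P₁ + (38/21)P₂ + (2/5)P₃ + (16/35)P₄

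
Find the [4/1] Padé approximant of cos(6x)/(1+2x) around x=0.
(54*x**4 - 18*x**2 + 1)/(2*x + 1)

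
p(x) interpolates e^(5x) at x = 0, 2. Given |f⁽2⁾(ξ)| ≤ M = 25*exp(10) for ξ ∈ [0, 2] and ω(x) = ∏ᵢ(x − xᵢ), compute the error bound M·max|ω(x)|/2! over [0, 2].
25*exp(10)/2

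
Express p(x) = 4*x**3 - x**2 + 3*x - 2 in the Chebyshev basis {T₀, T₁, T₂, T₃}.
(-5/2)T₀ + (6)T₁ + (-1/2)T₂ + T₃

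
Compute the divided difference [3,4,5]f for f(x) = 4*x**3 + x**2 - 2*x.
49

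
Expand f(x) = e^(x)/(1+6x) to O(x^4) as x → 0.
1 - 5*x + 61*x**2/2 - 1097*x**3/6 + O(x**4)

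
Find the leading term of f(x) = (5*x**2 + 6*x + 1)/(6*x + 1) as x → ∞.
5*x/6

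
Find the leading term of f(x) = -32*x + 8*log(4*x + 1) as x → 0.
-64*x**2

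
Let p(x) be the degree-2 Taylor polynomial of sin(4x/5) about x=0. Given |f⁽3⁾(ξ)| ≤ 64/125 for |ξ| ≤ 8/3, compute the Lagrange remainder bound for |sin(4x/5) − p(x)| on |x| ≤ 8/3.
16384/10125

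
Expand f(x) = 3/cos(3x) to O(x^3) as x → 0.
3 + 27*x**2/2 + O(x**3)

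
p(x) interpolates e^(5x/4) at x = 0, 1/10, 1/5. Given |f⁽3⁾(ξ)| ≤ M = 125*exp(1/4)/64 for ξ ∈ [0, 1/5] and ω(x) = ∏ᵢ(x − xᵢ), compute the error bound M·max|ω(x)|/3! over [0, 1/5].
sqrt(3)*exp(1/4)/13824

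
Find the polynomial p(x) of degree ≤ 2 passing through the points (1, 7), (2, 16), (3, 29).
2*x**2 + 3*x + 2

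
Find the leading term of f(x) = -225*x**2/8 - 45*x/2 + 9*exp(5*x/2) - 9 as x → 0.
375*x**3/16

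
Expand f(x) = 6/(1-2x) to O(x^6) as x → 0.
6 + 12*x + 24*x**2 + 48*x**3 + 96*x**4 + 192*x**5 + O(x**6)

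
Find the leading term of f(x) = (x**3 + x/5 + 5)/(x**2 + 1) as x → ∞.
x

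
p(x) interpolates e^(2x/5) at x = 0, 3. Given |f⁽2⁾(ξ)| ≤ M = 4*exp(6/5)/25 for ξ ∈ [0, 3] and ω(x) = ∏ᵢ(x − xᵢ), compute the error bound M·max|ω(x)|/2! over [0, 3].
9*exp(6/5)/50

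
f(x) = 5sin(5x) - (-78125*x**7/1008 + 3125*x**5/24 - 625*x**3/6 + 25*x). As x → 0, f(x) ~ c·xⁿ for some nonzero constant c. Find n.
9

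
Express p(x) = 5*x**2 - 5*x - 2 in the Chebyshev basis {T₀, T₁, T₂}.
(1/2)T₀ + (-5)T₁ + (5/2)T₂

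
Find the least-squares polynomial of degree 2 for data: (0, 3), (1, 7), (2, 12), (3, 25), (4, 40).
23/7 + (22/35)x + (15/7)x²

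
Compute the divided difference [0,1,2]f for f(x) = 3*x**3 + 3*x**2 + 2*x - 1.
12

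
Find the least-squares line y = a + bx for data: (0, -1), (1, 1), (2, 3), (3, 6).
a = -6/5, b = 23/10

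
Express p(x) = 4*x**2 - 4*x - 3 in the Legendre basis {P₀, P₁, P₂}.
(-5/3)P₀ + (-4)P₁ + (8/3)P₂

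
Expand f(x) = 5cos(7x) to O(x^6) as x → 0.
5 - 245*x**2/2 + 12005*x**4/24 + O(x**6)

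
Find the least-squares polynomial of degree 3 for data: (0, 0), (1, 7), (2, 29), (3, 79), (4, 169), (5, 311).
5/126 + (2437/756)x + (197/126)x² + (221/108)x³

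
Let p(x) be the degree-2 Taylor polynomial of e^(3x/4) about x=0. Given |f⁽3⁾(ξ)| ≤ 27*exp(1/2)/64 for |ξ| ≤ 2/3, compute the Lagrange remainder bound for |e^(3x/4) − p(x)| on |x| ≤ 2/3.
exp(1/2)/48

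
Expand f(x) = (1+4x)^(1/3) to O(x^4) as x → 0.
1 + 4*x/3 - 16*x**2/9 + 320*x**3/81 + O(x**4)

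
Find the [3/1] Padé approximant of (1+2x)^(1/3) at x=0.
(-8*x**3/81 + 4*x**2/9 + 2*x + 1)/(4*x/3 + 1)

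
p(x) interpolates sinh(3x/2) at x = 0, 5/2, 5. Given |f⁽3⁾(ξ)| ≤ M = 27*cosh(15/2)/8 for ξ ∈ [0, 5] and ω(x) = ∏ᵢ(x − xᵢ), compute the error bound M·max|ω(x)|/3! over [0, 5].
125*sqrt(3)*cosh(15/2)/64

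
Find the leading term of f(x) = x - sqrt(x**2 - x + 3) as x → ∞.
1/2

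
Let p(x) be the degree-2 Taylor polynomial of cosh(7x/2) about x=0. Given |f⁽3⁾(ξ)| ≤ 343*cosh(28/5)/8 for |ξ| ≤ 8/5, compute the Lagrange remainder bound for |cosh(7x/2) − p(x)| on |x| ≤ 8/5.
10976*cosh(28/5)/375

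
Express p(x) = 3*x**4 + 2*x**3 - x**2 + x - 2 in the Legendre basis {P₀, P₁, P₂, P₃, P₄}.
(-26/15)P₀ + (11/5)P₁ + (22/21)P₂ + (4/5)P₃ + (24/35)P₄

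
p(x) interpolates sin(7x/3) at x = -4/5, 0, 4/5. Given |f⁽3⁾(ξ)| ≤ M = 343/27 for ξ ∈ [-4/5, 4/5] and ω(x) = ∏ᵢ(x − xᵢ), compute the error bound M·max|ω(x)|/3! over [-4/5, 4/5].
21952*sqrt(3)/91125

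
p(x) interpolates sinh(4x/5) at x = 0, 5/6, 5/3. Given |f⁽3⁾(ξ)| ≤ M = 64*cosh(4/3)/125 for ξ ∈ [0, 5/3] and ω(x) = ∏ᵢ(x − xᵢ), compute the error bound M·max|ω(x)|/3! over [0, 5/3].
8*sqrt(3)*cosh(4/3)/729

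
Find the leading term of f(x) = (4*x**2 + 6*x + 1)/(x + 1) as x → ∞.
4*x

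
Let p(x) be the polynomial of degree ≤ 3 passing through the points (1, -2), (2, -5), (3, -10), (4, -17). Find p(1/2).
-5/4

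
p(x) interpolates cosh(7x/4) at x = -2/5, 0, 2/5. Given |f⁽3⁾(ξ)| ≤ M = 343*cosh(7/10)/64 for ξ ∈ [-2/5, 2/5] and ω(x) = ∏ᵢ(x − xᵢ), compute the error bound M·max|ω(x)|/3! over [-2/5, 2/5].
343*sqrt(3)*cosh(7/10)/27000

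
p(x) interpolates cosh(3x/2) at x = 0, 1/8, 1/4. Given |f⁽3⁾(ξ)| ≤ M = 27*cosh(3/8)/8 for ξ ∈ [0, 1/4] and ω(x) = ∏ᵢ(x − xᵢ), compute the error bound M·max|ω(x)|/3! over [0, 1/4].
sqrt(3)*cosh(3/8)/4096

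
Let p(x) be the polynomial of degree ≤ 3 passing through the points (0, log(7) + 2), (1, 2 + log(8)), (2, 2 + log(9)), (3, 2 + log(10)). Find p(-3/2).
log(5064403678929*2**(3/8)*3**(7/8)*5**(13/16)*7**(9/16)/34359738368000) + 2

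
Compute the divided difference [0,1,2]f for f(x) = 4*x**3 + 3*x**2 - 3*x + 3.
15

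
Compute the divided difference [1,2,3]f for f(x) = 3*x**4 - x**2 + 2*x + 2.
74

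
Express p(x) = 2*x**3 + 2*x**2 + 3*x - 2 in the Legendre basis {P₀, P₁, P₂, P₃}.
(-4/3)P₀ + (21/5)P₁ + (4/3)P₂ + (4/5)P₃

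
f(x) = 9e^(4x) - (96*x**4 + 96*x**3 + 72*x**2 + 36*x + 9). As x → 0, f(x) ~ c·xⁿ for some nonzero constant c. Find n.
5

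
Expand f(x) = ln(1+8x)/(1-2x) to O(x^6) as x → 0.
8*x - 16*x**2 + 416*x**3/3 - 2240*x**4/3 + 75904*x**5/15 + O(x**6)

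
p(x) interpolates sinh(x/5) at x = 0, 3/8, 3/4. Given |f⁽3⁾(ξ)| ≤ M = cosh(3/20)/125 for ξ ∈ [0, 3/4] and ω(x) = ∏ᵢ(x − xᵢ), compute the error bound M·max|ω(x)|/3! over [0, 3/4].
sqrt(3)*cosh(3/20)/64000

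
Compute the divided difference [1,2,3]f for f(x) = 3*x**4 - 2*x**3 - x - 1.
63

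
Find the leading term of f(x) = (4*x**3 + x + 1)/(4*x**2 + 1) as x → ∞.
x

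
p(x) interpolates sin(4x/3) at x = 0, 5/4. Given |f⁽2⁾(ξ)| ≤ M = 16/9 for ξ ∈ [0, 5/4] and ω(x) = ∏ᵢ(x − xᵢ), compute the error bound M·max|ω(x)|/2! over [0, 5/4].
25/72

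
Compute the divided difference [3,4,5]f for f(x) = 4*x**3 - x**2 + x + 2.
47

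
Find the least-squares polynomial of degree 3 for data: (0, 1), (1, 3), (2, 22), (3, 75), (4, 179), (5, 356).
53/63 + (155/189)x + (-325/252)x² + (331/108)x³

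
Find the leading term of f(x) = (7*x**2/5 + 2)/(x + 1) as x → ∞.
7*x/5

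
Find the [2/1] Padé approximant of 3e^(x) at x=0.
(x**2/2 + 2*x + 3)/(1 - x/3)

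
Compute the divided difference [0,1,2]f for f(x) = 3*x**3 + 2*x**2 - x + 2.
11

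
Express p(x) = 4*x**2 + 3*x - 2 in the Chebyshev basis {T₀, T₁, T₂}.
(3)T₁ + (2)T₂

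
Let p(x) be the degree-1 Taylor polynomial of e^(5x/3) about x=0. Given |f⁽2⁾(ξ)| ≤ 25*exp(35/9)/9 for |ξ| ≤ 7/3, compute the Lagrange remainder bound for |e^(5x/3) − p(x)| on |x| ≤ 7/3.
1225*exp(35/9)/162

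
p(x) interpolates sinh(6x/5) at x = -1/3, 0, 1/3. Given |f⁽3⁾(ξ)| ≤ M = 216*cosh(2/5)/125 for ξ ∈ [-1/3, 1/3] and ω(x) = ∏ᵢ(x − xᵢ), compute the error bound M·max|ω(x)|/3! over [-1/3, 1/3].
8*sqrt(3)*cosh(2/5)/3375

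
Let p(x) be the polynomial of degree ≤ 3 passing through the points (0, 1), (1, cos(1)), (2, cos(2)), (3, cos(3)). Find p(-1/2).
-35*cos(1)/16 + 21*cos(2)/16 - 5*cos(3)/16 + 35/16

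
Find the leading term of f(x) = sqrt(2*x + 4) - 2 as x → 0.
x/2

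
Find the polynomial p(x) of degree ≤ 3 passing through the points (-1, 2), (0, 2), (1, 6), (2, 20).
x**3 + 2*x**2 + x + 2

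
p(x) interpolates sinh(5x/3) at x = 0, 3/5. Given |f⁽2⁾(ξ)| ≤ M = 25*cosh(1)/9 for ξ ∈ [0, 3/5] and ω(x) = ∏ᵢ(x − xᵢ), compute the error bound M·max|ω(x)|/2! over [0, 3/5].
cosh(1)/8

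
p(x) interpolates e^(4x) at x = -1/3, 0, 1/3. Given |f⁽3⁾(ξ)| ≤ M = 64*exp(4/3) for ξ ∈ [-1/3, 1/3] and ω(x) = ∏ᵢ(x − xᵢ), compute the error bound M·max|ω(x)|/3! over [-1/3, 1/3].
64*sqrt(3)*exp(4/3)/729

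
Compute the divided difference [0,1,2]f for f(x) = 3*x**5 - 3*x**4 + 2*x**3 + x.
30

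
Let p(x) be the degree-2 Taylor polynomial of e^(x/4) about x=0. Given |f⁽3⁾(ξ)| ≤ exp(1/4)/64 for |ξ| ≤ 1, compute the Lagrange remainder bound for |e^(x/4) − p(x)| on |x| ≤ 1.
exp(1/4)/384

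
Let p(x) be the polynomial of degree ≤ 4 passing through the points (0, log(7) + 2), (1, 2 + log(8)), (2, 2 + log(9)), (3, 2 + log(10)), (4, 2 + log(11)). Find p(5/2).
2 + log(3*11**(123/128)*3**(13/32)*5**(15/32)*7**(3/128)/11)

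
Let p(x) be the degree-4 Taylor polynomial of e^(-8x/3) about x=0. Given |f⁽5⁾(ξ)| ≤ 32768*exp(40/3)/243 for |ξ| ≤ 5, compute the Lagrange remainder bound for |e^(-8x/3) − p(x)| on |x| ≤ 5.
2560000*exp(40/3)/729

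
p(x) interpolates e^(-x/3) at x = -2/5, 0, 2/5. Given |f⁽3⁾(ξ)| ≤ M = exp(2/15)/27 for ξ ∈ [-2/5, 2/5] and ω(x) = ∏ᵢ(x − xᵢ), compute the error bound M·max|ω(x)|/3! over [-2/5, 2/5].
8*sqrt(3)*exp(2/15)/91125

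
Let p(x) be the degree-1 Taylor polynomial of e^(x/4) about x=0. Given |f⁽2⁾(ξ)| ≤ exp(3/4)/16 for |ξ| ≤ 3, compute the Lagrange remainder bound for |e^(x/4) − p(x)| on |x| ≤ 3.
9*exp(3/4)/32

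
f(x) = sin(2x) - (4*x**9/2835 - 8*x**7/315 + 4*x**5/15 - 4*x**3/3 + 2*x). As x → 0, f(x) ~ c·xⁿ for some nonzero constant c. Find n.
11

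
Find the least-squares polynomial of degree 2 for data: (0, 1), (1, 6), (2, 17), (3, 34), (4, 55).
29/35 + (96/35)x + (19/7)x²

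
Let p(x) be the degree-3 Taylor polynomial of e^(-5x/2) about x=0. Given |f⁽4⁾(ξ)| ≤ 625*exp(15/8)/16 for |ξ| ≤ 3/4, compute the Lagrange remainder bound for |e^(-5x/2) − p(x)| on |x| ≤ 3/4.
16875*exp(15/8)/32768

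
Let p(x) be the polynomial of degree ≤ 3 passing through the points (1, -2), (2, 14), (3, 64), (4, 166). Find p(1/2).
-23/8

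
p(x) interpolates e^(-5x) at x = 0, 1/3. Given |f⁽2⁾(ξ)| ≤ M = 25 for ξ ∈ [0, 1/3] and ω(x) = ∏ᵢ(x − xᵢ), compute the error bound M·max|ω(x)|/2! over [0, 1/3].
25/72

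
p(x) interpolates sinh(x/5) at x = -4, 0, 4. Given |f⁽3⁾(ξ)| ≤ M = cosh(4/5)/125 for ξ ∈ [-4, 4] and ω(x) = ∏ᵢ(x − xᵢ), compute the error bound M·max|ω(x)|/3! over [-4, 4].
64*sqrt(3)*cosh(4/5)/3375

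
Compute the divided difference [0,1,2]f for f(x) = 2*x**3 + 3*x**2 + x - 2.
9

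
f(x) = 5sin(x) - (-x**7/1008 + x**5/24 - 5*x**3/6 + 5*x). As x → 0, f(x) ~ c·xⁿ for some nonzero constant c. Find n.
9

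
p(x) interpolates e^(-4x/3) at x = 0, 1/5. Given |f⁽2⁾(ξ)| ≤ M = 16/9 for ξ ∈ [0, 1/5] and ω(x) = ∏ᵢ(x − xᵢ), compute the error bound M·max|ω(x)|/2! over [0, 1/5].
2/225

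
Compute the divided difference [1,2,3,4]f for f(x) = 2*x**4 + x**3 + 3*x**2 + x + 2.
21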